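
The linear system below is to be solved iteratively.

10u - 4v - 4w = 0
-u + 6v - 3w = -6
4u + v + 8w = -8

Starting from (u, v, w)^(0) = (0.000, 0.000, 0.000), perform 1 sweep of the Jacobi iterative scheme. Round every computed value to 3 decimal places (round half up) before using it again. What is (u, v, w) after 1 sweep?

(0.000, -1.000, -1.000)

Iteration 1:
  u = (0 - (-4)·0.000 - (-4)·0.000) / (10) = 0.000
  v = (-6 - (-1)·0.000 - (-3)·0.000) / (6) = -1.000
  w = (-8 - (4)·0.000 - (1)·0.000) / (8) = -1.000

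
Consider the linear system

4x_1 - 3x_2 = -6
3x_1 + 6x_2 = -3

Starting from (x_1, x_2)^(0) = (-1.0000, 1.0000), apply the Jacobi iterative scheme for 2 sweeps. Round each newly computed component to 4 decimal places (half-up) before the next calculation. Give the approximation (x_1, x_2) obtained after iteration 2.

Iteration 1:
  x_1 = (-6 - (-3)·1.0000) / (4) = -0.7500
  x_2 = (-3 - (3)·-1.0000) / (6) = 0.0000
Iteration 2:
  x_1 = (-6 - (-3)·0.0000) / (4) = -1.5000
  x_2 = (-3 - (3)·-0.7500) / (6) = -0.1250

(-1.5000, -0.1250)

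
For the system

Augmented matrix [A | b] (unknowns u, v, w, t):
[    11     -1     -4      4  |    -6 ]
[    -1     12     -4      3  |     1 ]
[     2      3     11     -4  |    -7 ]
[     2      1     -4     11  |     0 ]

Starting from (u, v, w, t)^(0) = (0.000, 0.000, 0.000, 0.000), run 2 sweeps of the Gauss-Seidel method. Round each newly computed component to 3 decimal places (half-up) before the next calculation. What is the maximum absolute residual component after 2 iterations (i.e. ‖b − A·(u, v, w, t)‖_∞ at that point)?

Iteration 1:
  u = (-6 - (-1)·0.000 - (-4)·0.000 - (4)·0.000) / (11) = -0.545
  v = (1 - (-1)·-0.545 - (-4)·0.000 - (3)·0.000) / (12) = 0.038
  w = (-7 - (2)·-0.545 - (3)·0.038 - (-4)·0.000) / (11) = -0.548
  t = (0 - (2)·-0.545 - (1)·0.038 - (-4)·-0.548) / (11) = -0.104
Iteration 2:
  u = (-6 - (-1)·0.038 - (-4)·-0.548 - (4)·-0.104) / (11) = -0.703
  v = (1 - (-1)·-0.703 - (-4)·-0.548 - (3)·-0.104) / (12) = -0.132
  w = (-7 - (2)·-0.703 - (3)·-0.132 - (-4)·-0.104) / (11) = -0.510
  t = (0 - (2)·-0.703 - (1)·-0.132 - (-4)·-0.510) / (11) = -0.046
Residual b − A·x = (-0.255, -0.021, 0.228, 0.004); ∞-norm = 0.255

0.255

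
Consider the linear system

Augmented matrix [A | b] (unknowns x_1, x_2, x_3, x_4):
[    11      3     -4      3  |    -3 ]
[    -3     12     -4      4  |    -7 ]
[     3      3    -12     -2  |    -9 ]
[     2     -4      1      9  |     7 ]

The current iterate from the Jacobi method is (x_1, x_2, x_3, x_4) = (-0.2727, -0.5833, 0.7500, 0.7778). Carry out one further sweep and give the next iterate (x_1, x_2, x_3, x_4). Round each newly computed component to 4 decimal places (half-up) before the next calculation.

(-0.0530, -0.6608, 0.4064, 0.4958)

One sweep:
  x_1 = (-3 - (3)·-0.5833 - (-4)·0.7500 - (3)·0.7778) / (11) = -0.0530
  x_2 = (-7 - (-3)·-0.2727 - (-4)·0.7500 - (4)·0.7778) / (12) = -0.6608
  x_3 = (-9 - (3)·-0.2727 - (3)·-0.5833 - (-2)·0.7778) / (-12) = 0.4064
  x_4 = (7 - (2)·-0.2727 - (-4)·-0.5833 - (1)·0.7500) / (9) = 0.4958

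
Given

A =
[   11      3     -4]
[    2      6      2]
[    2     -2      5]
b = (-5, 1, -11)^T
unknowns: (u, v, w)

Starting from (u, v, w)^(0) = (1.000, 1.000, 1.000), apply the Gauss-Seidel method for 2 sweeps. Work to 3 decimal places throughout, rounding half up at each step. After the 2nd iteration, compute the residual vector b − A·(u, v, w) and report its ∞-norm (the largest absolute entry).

Iteration 1:
  u = (-5 - (3)·1.000 - (-4)·1.000) / (11) = -0.364
  v = (1 - (2)·-0.364 - (2)·1.000) / (6) = -0.045
  w = (-11 - (2)·-0.364 - (-2)·-0.045) / (5) = -2.072
Iteration 2:
  u = (-5 - (3)·-0.045 - (-4)·-2.072) / (11) = -1.196
  v = (1 - (2)·-1.196 - (2)·-2.072) / (6) = 1.256
  w = (-11 - (2)·-1.196 - (-2)·1.256) / (5) = -1.219
Residual b − A·x = (-0.488, -1.706, -0.001); ∞-norm = 1.706

1.706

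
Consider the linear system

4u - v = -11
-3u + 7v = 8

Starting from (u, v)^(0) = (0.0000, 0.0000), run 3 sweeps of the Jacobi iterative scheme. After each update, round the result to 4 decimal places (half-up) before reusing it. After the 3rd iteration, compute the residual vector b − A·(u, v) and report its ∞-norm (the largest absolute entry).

0.8836

Iteration 1:
  u = (-11 - (-1)·0.0000) / (4) = -2.7500
  v = (8 - (-3)·0.0000) / (7) = 1.1429
Iteration 2:
  u = (-11 - (-1)·1.1429) / (4) = -2.4643
  v = (8 - (-3)·-2.7500) / (7) = -0.0357
Iteration 3:
  u = (-11 - (-1)·-0.0357) / (4) = -2.7589
  v = (8 - (-3)·-2.4643) / (7) = 0.0867
Residual b − A·x = (0.1223, -0.8836); ∞-norm = 0.8836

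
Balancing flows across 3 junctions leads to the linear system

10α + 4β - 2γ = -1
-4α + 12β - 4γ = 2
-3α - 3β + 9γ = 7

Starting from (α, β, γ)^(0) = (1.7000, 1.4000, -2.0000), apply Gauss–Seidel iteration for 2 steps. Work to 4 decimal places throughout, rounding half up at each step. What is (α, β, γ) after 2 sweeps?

(0.2693, 0.3031, 0.9686)

Iteration 1:
  α = (-1 - (4)·1.4000 - (-2)·-2.0000) / (10) = -1.0600
  β = (2 - (-4)·-1.0600 - (-4)·-2.0000) / (12) = -0.8533
  γ = (7 - (-3)·-1.0600 - (-3)·-0.8533) / (9) = 0.1400
Iteration 2:
  α = (-1 - (4)·-0.8533 - (-2)·0.1400) / (10) = 0.2693
  β = (2 - (-4)·0.2693 - (-4)·0.1400) / (12) = 0.3031
  γ = (7 - (-3)·0.2693 - (-3)·0.3031) / (9) = 0.9686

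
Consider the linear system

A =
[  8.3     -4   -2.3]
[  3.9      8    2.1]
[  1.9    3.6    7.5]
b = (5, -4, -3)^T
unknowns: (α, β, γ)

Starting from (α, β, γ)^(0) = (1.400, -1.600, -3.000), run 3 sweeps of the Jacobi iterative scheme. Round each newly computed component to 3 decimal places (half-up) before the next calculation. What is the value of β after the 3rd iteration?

Iteration 1:
  α = (5 - (-4)·-1.600 - (-2.3)·-3.000) / (8.3) = -1.000
  β = (-4 - (3.9)·1.400 - (2.1)·-3.000) / (8) = -0.395
  γ = (-3 - (1.9)·1.400 - (3.6)·-1.600) / (7.5) = 0.013
Iteration 2:
  α = (5 - (-4)·-0.395 - (-2.3)·0.013) / (8.3) = 0.416
  β = (-4 - (3.9)·-1.000 - (2.1)·0.013) / (8) = -0.016
  γ = (-3 - (1.9)·-1.000 - (3.6)·-0.395) / (7.5) = 0.043
Iteration 3:
  α = (5 - (-4)·-0.016 - (-2.3)·0.043) / (8.3) = 0.607
  β = (-4 - (3.9)·0.416 - (2.1)·0.043) / (8) = -0.714
  γ = (-3 - (1.9)·0.416 - (3.6)·-0.016) / (7.5) = -0.498

-0.714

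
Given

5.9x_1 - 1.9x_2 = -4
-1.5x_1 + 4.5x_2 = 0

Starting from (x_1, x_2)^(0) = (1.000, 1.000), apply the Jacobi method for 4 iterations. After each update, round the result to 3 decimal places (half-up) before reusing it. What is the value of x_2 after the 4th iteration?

Iteration 1:
  x_1 = (-4 - (-1.9)·1.000) / (5.9) = -0.356
  x_2 = (0 - (-1.5)·1.000) / (4.5) = 0.333
Iteration 2:
  x_1 = (-4 - (-1.9)·0.333) / (5.9) = -0.571
  x_2 = (0 - (-1.5)·-0.356) / (4.5) = -0.119
Iteration 3:
  x_1 = (-4 - (-1.9)·-0.119) / (5.9) = -0.716
  x_2 = (0 - (-1.5)·-0.571) / (4.5) = -0.190
Iteration 4:
  x_1 = (-4 - (-1.9)·-0.190) / (5.9) = -0.739
  x_2 = (0 - (-1.5)·-0.716) / (4.5) = -0.239

-0.239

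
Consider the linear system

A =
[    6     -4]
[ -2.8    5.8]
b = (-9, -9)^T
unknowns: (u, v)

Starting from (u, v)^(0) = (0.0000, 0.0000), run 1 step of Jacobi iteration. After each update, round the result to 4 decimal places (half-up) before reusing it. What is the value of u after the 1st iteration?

Iteration 1:
  u = (-9 - (-4)·0.0000) / (6) = -1.5000
  v = (-9 - (-2.8)·0.0000) / (5.8) = -1.5517

-1.5000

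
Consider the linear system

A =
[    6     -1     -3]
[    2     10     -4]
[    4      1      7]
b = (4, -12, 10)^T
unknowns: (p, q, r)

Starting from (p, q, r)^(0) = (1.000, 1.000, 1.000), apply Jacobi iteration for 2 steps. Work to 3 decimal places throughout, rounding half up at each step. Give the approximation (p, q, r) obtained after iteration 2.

(0.857, -1.181, 0.810)

Iteration 1:
  p = (4 - (-1)·1.000 - (-3)·1.000) / (6) = 1.333
  q = (-12 - (2)·1.000 - (-4)·1.000) / (10) = -1.000
  r = (10 - (4)·1.000 - (1)·1.000) / (7) = 0.714
Iteration 2:
  p = (4 - (-1)·-1.000 - (-3)·0.714) / (6) = 0.857
  q = (-12 - (2)·1.333 - (-4)·0.714) / (10) = -1.181
  r = (10 - (4)·1.333 - (1)·-1.000) / (7) = 0.810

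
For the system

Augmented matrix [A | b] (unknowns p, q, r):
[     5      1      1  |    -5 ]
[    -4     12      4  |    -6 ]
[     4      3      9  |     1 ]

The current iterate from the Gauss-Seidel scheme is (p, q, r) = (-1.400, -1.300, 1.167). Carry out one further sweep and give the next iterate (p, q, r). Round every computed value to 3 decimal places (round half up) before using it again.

One sweep:
  p = (-5 - (1)·-1.300 - (1)·1.167) / (5) = -0.973
  q = (-6 - (-4)·-0.973 - (4)·1.167) / (12) = -1.213
  r = (1 - (4)·-0.973 - (3)·-1.213) / (9) = 0.948

(-0.973, -1.213, 0.948)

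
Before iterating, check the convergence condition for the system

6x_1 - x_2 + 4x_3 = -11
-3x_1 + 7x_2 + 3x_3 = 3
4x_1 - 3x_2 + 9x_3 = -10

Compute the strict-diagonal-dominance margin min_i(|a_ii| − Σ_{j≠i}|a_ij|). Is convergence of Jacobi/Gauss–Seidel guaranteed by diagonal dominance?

1

row 1: |6| − (1+4) = 1
row 2: |7| − (3+3) = 1
row 3: |9| − (4+3) = 2
minimum over rows = 1 → strictly diagonally dominant (convergence guaranteed)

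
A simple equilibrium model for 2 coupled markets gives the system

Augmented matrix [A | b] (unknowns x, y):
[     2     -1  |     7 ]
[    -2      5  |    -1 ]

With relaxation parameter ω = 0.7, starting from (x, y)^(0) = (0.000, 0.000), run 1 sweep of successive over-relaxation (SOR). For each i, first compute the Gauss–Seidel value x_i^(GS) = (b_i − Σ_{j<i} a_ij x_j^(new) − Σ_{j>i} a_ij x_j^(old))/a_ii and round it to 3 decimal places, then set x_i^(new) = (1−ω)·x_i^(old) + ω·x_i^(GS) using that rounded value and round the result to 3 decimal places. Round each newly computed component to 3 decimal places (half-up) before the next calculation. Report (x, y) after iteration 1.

Iteration 1:
  x: GS value = (7 - (-1)·0.000) / (2) = 3.500;  x ← (1−ω)·0.000 + ω·3.500 = 2.450
  y: GS value = (-1 - (-2)·2.450) / (5) = 0.780;  y ← (1−ω)·0.000 + ω·0.780 = 0.546

(2.450, 0.546)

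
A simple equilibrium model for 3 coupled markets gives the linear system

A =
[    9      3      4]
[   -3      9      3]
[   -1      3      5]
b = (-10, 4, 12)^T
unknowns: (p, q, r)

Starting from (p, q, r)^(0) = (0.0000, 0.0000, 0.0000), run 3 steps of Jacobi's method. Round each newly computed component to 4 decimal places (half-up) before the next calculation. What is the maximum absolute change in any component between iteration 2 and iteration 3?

Iteration 1:
  p = (-10 - (3)·0.0000 - (4)·0.0000) / (9) = -1.1111
  q = (4 - (-3)·0.0000 - (3)·0.0000) / (9) = 0.4444
  r = (12 - (-1)·0.0000 - (3)·0.0000) / (5) = 2.4000
Iteration 2:
  p = (-10 - (3)·0.4444 - (4)·2.4000) / (9) = -2.3259
  q = (4 - (-3)·-1.1111 - (3)·2.4000) / (9) = -0.7259
  r = (12 - (-1)·-1.1111 - (3)·0.4444) / (5) = 1.9111
Iteration 3:
  p = (-10 - (3)·-0.7259 - (4)·1.9111) / (9) = -1.7185
  q = (4 - (-3)·-2.3259 - (3)·1.9111) / (9) = -0.9679
  r = (12 - (-1)·-2.3259 - (3)·-0.7259) / (5) = 2.3704
Change: (0.6074, -0.2420, 0.4593) → max |·| = 0.6074

0.6074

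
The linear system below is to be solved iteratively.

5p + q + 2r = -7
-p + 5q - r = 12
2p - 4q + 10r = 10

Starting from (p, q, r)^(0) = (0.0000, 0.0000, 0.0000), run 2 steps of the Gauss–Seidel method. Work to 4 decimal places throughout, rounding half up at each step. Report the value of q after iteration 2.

Iteration 1:
  p = (-7 - (1)·0.0000 - (2)·0.0000) / (5) = -1.4000
  q = (12 - (-1)·-1.4000 - (-1)·0.0000) / (5) = 2.1200
  r = (10 - (2)·-1.4000 - (-4)·2.1200) / (10) = 2.1280
Iteration 2:
  p = (-7 - (1)·2.1200 - (2)·2.1280) / (5) = -2.6752
  q = (12 - (-1)·-2.6752 - (-1)·2.1280) / (5) = 2.2906
  r = (10 - (2)·-2.6752 - (-4)·2.2906) / (10) = 2.4513

2.2906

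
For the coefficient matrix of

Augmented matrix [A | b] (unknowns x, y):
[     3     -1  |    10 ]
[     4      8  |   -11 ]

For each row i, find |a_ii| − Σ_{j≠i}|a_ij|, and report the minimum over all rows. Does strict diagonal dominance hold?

2

row 1: |3| − (1) = 2
row 2: |8| − (4) = 4
minimum over rows = 2 → strictly diagonally dominant (convergence guaranteed)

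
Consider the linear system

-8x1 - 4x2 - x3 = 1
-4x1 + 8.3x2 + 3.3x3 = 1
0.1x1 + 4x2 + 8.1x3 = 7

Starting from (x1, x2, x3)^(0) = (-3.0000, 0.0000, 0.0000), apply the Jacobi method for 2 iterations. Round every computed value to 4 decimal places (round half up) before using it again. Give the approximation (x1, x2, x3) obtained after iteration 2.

(0.4250, -0.2981, 1.5202)

Iteration 1:
  x1 = (1 - (-4)·0.0000 - (-1)·0.0000) / (-8) = -0.1250
  x2 = (1 - (-4)·-3.0000 - (3.3)·0.0000) / (8.3) = -1.3253
  x3 = (7 - (0.1)·-3.0000 - (4)·0.0000) / (8.1) = 0.9012
Iteration 2:
  x1 = (1 - (-4)·-1.3253 - (-1)·0.9012) / (-8) = 0.4250
  x2 = (1 - (-4)·-0.1250 - (3.3)·0.9012) / (8.3) = -0.2981
  x3 = (7 - (0.1)·-0.1250 - (4)·-1.3253) / (8.1) = 1.5202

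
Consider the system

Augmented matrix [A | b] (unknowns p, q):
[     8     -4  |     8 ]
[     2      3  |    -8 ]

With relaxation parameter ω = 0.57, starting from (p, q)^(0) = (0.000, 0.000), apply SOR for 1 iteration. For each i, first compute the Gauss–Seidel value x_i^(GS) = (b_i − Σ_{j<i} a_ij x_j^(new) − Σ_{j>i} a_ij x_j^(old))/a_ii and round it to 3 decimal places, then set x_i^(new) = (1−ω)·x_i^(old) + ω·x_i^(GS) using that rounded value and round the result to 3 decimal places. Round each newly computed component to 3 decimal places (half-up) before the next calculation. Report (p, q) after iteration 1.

Iteration 1:
  p: GS value = (8 - (-4)·0.000) / (8) = 1.000;  p ← (1−ω)·0.000 + ω·1.000 = 0.570
  q: GS value = (-8 - (2)·0.570) / (3) = -3.047;  q ← (1−ω)·0.000 + ω·-3.047 = -1.737

(0.570, -1.737)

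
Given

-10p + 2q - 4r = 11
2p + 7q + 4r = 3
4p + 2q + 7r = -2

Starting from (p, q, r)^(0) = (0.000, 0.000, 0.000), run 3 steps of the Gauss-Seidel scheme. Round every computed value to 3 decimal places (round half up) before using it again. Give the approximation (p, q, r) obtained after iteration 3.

Iteration 1:
  p = (11 - (2)·0.000 - (-4)·0.000) / (-10) = -1.100
  q = (3 - (2)·-1.100 - (4)·0.000) / (7) = 0.743
  r = (-2 - (4)·-1.100 - (2)·0.743) / (7) = 0.131
Iteration 2:
  p = (11 - (2)·0.743 - (-4)·0.131) / (-10) = -1.004
  q = (3 - (2)·-1.004 - (4)·0.131) / (7) = 0.641
  r = (-2 - (4)·-1.004 - (2)·0.641) / (7) = 0.105
Iteration 3:
  p = (11 - (2)·0.641 - (-4)·0.105) / (-10) = -1.014
  q = (3 - (2)·-1.014 - (4)·0.105) / (7) = 0.658
  r = (-2 - (4)·-1.014 - (2)·0.658) / (7) = 0.106

(-1.014, 0.658, 0.106)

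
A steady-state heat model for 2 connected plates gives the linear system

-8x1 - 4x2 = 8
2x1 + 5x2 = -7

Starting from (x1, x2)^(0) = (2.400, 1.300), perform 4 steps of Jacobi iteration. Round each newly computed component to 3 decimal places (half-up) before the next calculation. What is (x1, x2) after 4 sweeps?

(-0.264, -1.148)

Iteration 1:
  x1 = (8 - (-4)·1.300) / (-8) = -1.650
  x2 = (-7 - (2)·2.400) / (5) = -2.360
Iteration 2:
  x1 = (8 - (-4)·-2.360) / (-8) = 0.180
  x2 = (-7 - (2)·-1.650) / (5) = -0.740
Iteration 3:
  x1 = (8 - (-4)·-0.740) / (-8) = -0.630
  x2 = (-7 - (2)·0.180) / (5) = -1.472
Iteration 4:
  x1 = (8 - (-4)·-1.472) / (-8) = -0.264
  x2 = (-7 - (2)·-0.630) / (5) = -1.148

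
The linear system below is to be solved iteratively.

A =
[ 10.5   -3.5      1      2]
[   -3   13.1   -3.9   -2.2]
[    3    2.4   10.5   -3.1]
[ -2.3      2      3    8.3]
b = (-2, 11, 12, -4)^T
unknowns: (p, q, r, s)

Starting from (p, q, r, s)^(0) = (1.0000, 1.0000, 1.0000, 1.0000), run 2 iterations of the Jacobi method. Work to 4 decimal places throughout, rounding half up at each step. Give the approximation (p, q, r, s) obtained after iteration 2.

(0.3868, 0.9464, 0.5946, -1.2252)

Iteration 1:
  p = (-2 - (-3.5)·1.0000 - (1)·1.0000 - (2)·1.0000) / (10.5) = -0.1429
  q = (11 - (-3)·1.0000 - (-3.9)·1.0000 - (-2.2)·1.0000) / (13.1) = 1.5344
  r = (12 - (3)·1.0000 - (2.4)·1.0000 - (-3.1)·1.0000) / (10.5) = 0.9238
  s = (-4 - (-2.3)·1.0000 - (2)·1.0000 - (3)·1.0000) / (8.3) = -0.8072
Iteration 2:
  p = (-2 - (-3.5)·1.5344 - (1)·0.9238 - (2)·-0.8072) / (10.5) = 0.3868
  q = (11 - (-3)·-0.1429 - (-3.9)·0.9238 - (-2.2)·-0.8072) / (13.1) = 0.9464
  r = (12 - (3)·-0.1429 - (2.4)·1.5344 - (-3.1)·-0.8072) / (10.5) = 0.5946
  s = (-4 - (-2.3)·-0.1429 - (2)·1.5344 - (3)·0.9238) / (8.3) = -1.2252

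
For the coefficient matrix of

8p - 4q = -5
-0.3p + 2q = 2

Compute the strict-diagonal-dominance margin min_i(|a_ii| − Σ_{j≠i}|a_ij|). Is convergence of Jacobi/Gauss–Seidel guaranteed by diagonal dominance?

1.7

row 1: |8| − (4) = 4
row 2: |2| − (0.3) = 1.7
minimum over rows = 1.7 → strictly diagonally dominant (convergence guaranteed)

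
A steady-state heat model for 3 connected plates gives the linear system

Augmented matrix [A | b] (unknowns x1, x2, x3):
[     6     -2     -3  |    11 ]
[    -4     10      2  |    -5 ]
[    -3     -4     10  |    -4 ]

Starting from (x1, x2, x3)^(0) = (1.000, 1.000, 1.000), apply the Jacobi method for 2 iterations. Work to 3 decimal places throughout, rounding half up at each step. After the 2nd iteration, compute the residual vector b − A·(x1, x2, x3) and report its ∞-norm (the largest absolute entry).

Iteration 1:
  x1 = (11 - (-2)·1.000 - (-3)·1.000) / (6) = 2.667
  x2 = (-5 - (-4)·1.000 - (2)·1.000) / (10) = -0.300
  x3 = (-4 - (-3)·1.000 - (-4)·1.000) / (10) = 0.300
Iteration 2:
  x1 = (11 - (-2)·-0.300 - (-3)·0.300) / (6) = 1.883
  x2 = (-5 - (-4)·2.667 - (2)·0.300) / (10) = 0.507
  x3 = (-4 - (-3)·2.667 - (-4)·-0.300) / (10) = 0.280
Residual b − A·x = (1.556, -3.098, 0.877); ∞-norm = 3.098

3.098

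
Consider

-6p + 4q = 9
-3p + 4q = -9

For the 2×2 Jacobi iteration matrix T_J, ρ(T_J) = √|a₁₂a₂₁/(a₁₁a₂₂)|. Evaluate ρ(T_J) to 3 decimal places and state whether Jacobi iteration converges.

0.707

a₁₂a₂₁/(a₁₁a₂₂) = (4)·(-3) / ((-6)·(4)) = 0.500000
ρ = √|0.500000| = √0.500000 = 0.707
ρ < 1, so Jacobi converges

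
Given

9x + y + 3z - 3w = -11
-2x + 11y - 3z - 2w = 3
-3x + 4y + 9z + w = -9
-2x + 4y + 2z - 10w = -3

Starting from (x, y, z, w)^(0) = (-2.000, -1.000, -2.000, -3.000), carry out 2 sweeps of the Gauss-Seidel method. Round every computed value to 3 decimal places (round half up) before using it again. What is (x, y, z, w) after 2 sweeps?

(-0.872, -0.064, -1.265, 0.196)

Iteration 1:
  x = (-11 - (1)·-1.000 - (3)·-2.000 - (-3)·-3.000) / (9) = -1.444
  y = (3 - (-2)·-1.444 - (-3)·-2.000 - (-2)·-3.000) / (11) = -1.081
  z = (-9 - (-3)·-1.444 - (4)·-1.081 - (1)·-3.000) / (9) = -0.668
  w = (-3 - (-2)·-1.444 - (4)·-1.081 - (2)·-0.668) / (-10) = 0.023
Iteration 2:
  x = (-11 - (1)·-1.081 - (3)·-0.668 - (-3)·0.023) / (9) = -0.872
  y = (3 - (-2)·-0.872 - (-3)·-0.668 - (-2)·0.023) / (11) = -0.064
  z = (-9 - (-3)·-0.872 - (4)·-0.064 - (1)·0.023) / (9) = -1.265
  w = (-3 - (-2)·-0.872 - (4)·-0.064 - (2)·-1.265) / (-10) = 0.196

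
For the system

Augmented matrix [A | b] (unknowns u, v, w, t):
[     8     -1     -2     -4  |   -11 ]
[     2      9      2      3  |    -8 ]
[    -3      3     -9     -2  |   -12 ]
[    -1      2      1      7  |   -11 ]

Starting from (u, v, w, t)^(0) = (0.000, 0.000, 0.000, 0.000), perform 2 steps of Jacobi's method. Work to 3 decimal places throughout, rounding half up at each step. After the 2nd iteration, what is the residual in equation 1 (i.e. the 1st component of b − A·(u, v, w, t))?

1.020

Iteration 1:
  u = (-11 - (-1)·0.000 - (-2)·0.000 - (-4)·0.000) / (8) = -1.375
  v = (-8 - (2)·0.000 - (2)·0.000 - (3)·0.000) / (9) = -0.889
  w = (-12 - (-3)·0.000 - (3)·0.000 - (-2)·0.000) / (-9) = 1.333
  t = (-11 - (-1)·0.000 - (2)·0.000 - (1)·0.000) / (7) = -1.571
Iteration 2:
  u = (-11 - (-1)·-0.889 - (-2)·1.333 - (-4)·-1.571) / (8) = -1.938
  v = (-8 - (2)·-1.375 - (2)·1.333 - (3)·-1.571) / (9) = -0.356
  w = (-12 - (-3)·-1.375 - (3)·-0.889 - (-2)·-1.571) / (-9) = 1.844
  t = (-11 - (-1)·-1.375 - (2)·-0.889 - (1)·1.333) / (7) = -1.704
Residual b − A·x = (1.020, 0.504, -3.558, -2.142)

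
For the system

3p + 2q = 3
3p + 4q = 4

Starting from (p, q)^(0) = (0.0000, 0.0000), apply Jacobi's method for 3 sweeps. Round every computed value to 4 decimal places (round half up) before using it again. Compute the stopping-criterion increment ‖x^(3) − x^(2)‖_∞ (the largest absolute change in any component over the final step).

Iteration 1:
  p = (3 - (2)·0.0000) / (3) = 1.0000
  q = (4 - (3)·0.0000) / (4) = 1.0000
Iteration 2:
  p = (3 - (2)·1.0000) / (3) = 0.3333
  q = (4 - (3)·1.0000) / (4) = 0.2500
Iteration 3:
  p = (3 - (2)·0.2500) / (3) = 0.8333
  q = (4 - (3)·0.3333) / (4) = 0.7500
Change: (0.5000, 0.5000) → max |·| = 0.5000

0.5000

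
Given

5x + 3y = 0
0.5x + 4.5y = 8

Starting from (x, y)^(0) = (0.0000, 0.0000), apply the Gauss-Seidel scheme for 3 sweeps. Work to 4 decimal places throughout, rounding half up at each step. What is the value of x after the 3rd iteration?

Iteration 1:
  x = (0 - (3)·0.0000) / (5) = 0.0000
  y = (8 - (0.5)·0.0000) / (4.5) = 1.7778
Iteration 2:
  x = (0 - (3)·1.7778) / (5) = -1.0667
  y = (8 - (0.5)·-1.0667) / (4.5) = 1.8963
Iteration 3:
  x = (0 - (3)·1.8963) / (5) = -1.1378
  y = (8 - (0.5)·-1.1378) / (4.5) = 1.9042

-1.1378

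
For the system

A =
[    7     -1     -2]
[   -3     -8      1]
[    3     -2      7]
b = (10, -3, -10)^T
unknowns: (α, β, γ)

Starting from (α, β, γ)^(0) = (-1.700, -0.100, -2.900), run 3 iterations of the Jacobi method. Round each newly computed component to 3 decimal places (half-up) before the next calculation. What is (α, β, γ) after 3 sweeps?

Iteration 1:
  α = (10 - (-1)·-0.100 - (-2)·-2.900) / (7) = 0.586
  β = (-3 - (-3)·-1.700 - (1)·-2.900) / (-8) = 0.650
  γ = (-10 - (3)·-1.700 - (-2)·-0.100) / (7) = -0.729
Iteration 2:
  α = (10 - (-1)·0.650 - (-2)·-0.729) / (7) = 1.313
  β = (-3 - (-3)·0.586 - (1)·-0.729) / (-8) = 0.064
  γ = (-10 - (3)·0.586 - (-2)·0.650) / (7) = -1.494
Iteration 3:
  α = (10 - (-1)·0.064 - (-2)·-1.494) / (7) = 1.011
  β = (-3 - (-3)·1.313 - (1)·-1.494) / (-8) = -0.304
  γ = (-10 - (3)·1.313 - (-2)·0.064) / (7) = -1.973

(1.011, -0.304, -1.973)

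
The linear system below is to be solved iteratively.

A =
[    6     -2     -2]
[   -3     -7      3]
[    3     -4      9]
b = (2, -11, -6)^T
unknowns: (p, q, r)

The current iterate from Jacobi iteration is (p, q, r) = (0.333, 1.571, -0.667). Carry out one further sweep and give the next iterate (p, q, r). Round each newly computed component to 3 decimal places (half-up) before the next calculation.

One sweep:
  p = (2 - (-2)·1.571 - (-2)·-0.667) / (6) = 0.635
  q = (-11 - (-3)·0.333 - (3)·-0.667) / (-7) = 1.143
  r = (-6 - (3)·0.333 - (-4)·1.571) / (9) = -0.079

(0.635, 1.143, -0.079)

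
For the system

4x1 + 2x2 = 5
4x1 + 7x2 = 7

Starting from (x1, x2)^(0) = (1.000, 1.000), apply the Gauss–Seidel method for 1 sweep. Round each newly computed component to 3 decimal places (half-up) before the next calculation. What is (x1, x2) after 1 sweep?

(0.750, 0.571)

Iteration 1:
  x1 = (5 - (2)·1.000) / (4) = 0.750
  x2 = (7 - (4)·0.750) / (7) = 0.571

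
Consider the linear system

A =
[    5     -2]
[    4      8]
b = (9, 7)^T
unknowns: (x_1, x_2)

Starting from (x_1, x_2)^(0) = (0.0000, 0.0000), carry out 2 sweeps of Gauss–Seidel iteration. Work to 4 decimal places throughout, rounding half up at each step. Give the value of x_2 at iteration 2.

-0.0200

Iteration 1:
  x_1 = (9 - (-2)·0.0000) / (5) = 1.8000
  x_2 = (7 - (4)·1.8000) / (8) = -0.0250
Iteration 2:
  x_1 = (9 - (-2)·-0.0250) / (5) = 1.7900
  x_2 = (7 - (4)·1.7900) / (8) = -0.0200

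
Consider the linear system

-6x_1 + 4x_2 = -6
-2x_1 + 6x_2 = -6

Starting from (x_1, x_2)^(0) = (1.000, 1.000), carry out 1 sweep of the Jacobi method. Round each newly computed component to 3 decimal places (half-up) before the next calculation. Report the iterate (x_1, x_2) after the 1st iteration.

(1.667, -0.667)

Iteration 1:
  x_1 = (-6 - (4)·1.000) / (-6) = 1.667
  x_2 = (-6 - (-2)·1.000) / (6) = -0.667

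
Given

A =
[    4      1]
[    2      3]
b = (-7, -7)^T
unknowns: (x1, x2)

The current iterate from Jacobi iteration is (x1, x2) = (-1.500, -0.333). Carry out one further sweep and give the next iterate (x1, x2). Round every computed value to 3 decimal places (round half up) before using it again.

One sweep:
  x1 = (-7 - (1)·-0.333) / (4) = -1.667
  x2 = (-7 - (2)·-1.500) / (3) = -1.333

(-1.667, -1.333)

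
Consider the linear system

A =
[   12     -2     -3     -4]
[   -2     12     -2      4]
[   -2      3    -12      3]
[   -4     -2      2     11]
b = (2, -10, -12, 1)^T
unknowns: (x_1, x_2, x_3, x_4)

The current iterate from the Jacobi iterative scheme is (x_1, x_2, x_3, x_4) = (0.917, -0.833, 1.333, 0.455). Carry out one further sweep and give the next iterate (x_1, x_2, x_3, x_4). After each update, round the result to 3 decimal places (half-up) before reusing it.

(0.513, -0.610, 0.753, 0.031)

One sweep:
  x_1 = (2 - (-2)·-0.833 - (-3)·1.333 - (-4)·0.455) / (12) = 0.513
  x_2 = (-10 - (-2)·0.917 - (-2)·1.333 - (4)·0.455) / (12) = -0.610
  x_3 = (-12 - (-2)·0.917 - (3)·-0.833 - (3)·0.455) / (-12) = 0.753
  x_4 = (1 - (-4)·0.917 - (-2)·-0.833 - (2)·1.333) / (11) = 0.031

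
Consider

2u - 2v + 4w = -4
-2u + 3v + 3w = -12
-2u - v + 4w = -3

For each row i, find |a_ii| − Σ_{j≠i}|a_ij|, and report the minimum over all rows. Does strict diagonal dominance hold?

row 1: |2| − (2+4) = -4
row 2: |3| − (2+3) = -2
row 3: |4| − (2+1) = 1
minimum over rows = -4 → not strictly diagonally dominant

-4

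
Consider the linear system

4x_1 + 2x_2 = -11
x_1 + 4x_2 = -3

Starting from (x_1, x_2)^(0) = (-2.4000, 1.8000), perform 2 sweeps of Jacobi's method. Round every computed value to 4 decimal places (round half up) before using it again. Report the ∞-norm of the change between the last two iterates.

0.9750

Iteration 1:
  x_1 = (-11 - (2)·1.8000) / (4) = -3.6500
  x_2 = (-3 - (1)·-2.4000) / (4) = -0.1500
Iteration 2:
  x_1 = (-11 - (2)·-0.1500) / (4) = -2.6750
  x_2 = (-3 - (1)·-3.6500) / (4) = 0.1625
Change: (0.9750, 0.3125) → max |·| = 0.9750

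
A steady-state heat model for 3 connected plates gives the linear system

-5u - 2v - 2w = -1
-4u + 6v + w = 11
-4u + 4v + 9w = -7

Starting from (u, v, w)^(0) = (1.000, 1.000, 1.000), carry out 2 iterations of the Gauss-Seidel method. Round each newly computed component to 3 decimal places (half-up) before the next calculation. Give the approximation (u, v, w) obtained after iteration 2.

Iteration 1:
  u = (-1 - (-2)·1.000 - (-2)·1.000) / (-5) = -0.600
  v = (11 - (-4)·-0.600 - (1)·1.000) / (6) = 1.267
  w = (-7 - (-4)·-0.600 - (4)·1.267) / (9) = -1.608
Iteration 2:
  u = (-1 - (-2)·1.267 - (-2)·-1.608) / (-5) = 0.336
  v = (11 - (-4)·0.336 - (1)·-1.608) / (6) = 2.325
  w = (-7 - (-4)·0.336 - (4)·2.325) / (9) = -1.662

(0.336, 2.325, -1.662)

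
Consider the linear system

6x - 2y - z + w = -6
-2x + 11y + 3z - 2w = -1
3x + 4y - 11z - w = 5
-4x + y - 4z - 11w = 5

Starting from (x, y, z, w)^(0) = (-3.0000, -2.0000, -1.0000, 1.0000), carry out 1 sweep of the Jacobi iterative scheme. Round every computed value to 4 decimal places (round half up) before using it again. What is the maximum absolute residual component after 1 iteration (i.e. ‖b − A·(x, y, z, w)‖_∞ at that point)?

Iteration 1:
  x = (-6 - (-2)·-2.0000 - (-1)·-1.0000 - (1)·1.0000) / (6) = -2.0000
  y = (-1 - (-2)·-3.0000 - (3)·-1.0000 - (-2)·1.0000) / (11) = -0.1818
  z = (5 - (3)·-3.0000 - (4)·-2.0000 - (-1)·1.0000) / (-11) = -2.0909
  w = (5 - (-4)·-3.0000 - (1)·-2.0000 - (-4)·-1.0000) / (-11) = 0.8182
Residual b − A·x = (2.7273, 4.9089, -10.4545, -2.1816); ∞-norm = 10.4545

10.4545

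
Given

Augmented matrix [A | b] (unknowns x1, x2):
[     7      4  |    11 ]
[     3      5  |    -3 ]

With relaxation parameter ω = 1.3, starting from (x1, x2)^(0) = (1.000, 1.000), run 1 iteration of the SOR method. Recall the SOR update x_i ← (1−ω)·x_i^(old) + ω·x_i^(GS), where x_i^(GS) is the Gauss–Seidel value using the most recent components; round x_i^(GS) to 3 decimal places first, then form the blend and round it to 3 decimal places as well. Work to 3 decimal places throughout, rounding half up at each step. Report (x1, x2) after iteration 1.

(1.000, -1.860)

Iteration 1:
  x1: GS value = (11 - (4)·1.000) / (7) = 1.000;  x1 ← (1−ω)·1.000 + ω·1.000 = 1.000
  x2: GS value = (-3 - (3)·1.000) / (5) = -1.200;  x2 ← (1−ω)·1.000 + ω·-1.200 = -1.860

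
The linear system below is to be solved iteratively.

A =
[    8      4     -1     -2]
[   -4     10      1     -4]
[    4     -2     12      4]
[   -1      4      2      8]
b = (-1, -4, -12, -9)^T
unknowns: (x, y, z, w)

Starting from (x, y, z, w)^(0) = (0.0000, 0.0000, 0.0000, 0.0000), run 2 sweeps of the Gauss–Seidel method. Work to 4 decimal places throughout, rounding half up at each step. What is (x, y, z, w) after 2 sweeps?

(-0.1935, -0.6370, -0.8226, -0.6250)

Iteration 1:
  x = (-1 - (4)·0.0000 - (-1)·0.0000 - (-2)·0.0000) / (8) = -0.1250
  y = (-4 - (-4)·-0.1250 - (1)·0.0000 - (-4)·0.0000) / (10) = -0.4500
  z = (-12 - (4)·-0.1250 - (-2)·-0.4500 - (4)·0.0000) / (12) = -1.0333
  w = (-9 - (-1)·-0.1250 - (4)·-0.4500 - (2)·-1.0333) / (8) = -0.6573
Iteration 2:
  x = (-1 - (4)·-0.4500 - (-1)·-1.0333 - (-2)·-0.6573) / (8) = -0.1935
  y = (-4 - (-4)·-0.1935 - (1)·-1.0333 - (-4)·-0.6573) / (10) = -0.6370
  z = (-12 - (4)·-0.1935 - (-2)·-0.6370 - (4)·-0.6573) / (12) = -0.8226
  w = (-9 - (-1)·-0.1935 - (4)·-0.6370 - (2)·-0.8226) / (8) = -0.6250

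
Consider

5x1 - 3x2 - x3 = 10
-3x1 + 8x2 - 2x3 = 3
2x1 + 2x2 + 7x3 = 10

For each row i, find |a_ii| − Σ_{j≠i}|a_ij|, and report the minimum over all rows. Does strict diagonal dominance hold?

row 1: |5| − (3+1) = 1
row 2: |8| − (3+2) = 3
row 3: |7| − (2+2) = 3
minimum over rows = 1 → strictly diagonally dominant (convergence guaranteed)

1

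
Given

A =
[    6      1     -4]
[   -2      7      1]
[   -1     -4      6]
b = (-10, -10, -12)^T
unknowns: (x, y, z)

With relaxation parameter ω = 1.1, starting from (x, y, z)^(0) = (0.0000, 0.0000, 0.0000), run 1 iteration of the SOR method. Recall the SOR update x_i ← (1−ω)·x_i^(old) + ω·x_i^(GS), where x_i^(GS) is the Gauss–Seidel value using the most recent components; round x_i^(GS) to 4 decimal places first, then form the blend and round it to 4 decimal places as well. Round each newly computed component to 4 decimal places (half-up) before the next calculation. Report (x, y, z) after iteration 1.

(-1.8334, -2.1476, -4.1110)

Iteration 1:
  x: GS value = (-10 - (1)·0.0000 - (-4)·0.0000) / (6) = -1.6667;  x ← (1−ω)·0.0000 + ω·-1.6667 = -1.8334
  y: GS value = (-10 - (-2)·-1.8334 - (1)·0.0000) / (7) = -1.9524;  y ← (1−ω)·0.0000 + ω·-1.9524 = -2.1476
  z: GS value = (-12 - (-1)·-1.8334 - (-4)·-2.1476) / (6) = -3.7373;  z ← (1−ω)·0.0000 + ω·-3.7373 = -4.1110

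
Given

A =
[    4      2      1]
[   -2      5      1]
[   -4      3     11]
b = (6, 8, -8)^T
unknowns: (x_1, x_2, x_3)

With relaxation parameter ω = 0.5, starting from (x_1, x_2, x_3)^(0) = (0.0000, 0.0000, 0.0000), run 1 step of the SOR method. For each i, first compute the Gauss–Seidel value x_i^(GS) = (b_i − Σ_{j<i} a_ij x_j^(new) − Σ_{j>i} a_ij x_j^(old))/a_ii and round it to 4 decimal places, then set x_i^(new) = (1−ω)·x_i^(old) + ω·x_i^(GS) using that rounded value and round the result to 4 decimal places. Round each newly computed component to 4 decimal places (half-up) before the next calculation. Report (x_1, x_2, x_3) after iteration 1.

(0.7500, 0.9500, -0.3568)

Iteration 1:
  x_1: GS value = (6 - (2)·0.0000 - (1)·0.0000) / (4) = 1.5000;  x_1 ← (1−ω)·0.0000 + ω·1.5000 = 0.7500
  x_2: GS value = (8 - (-2)·0.7500 - (1)·0.0000) / (5) = 1.9000;  x_2 ← (1−ω)·0.0000 + ω·1.9000 = 0.9500
  x_3: GS value = (-8 - (-4)·0.7500 - (3)·0.9500) / (11) = -0.7136;  x_3 ← (1−ω)·0.0000 + ω·-0.7136 = -0.3568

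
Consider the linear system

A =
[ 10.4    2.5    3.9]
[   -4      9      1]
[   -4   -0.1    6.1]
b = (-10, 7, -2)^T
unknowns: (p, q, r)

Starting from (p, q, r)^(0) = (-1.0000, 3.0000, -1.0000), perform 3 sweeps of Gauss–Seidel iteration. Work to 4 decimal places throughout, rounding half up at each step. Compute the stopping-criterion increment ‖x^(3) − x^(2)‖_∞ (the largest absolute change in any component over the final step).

Iteration 1:
  p = (-10 - (2.5)·3.0000 - (3.9)·-1.0000) / (10.4) = -1.3077
  q = (7 - (-4)·-1.3077 - (1)·-1.0000) / (9) = 0.3077
  r = (-2 - (-4)·-1.3077 - (-0.1)·0.3077) / (6.1) = -1.1803
Iteration 2:
  p = (-10 - (2.5)·0.3077 - (3.9)·-1.1803) / (10.4) = -0.5929
  q = (7 - (-4)·-0.5929 - (1)·-1.1803) / (9) = 0.6454
  r = (-2 - (-4)·-0.5929 - (-0.1)·0.6454) / (6.1) = -0.7061
Iteration 3:
  p = (-10 - (2.5)·0.6454 - (3.9)·-0.7061) / (10.4) = -0.8519
  q = (7 - (-4)·-0.8519 - (1)·-0.7061) / (9) = 0.4776
  r = (-2 - (-4)·-0.8519 - (-0.1)·0.4776) / (6.1) = -0.8787
Change: (-0.2590, -0.1678, -0.1726) → max |·| = 0.2590

0.2590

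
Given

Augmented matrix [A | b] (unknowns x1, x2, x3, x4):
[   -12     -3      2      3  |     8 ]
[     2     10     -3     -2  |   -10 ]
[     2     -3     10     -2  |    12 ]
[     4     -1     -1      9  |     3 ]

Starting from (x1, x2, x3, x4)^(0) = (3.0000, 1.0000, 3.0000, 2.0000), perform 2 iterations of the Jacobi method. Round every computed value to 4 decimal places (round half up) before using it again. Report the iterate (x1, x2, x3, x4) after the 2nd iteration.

Iteration 1:
  x1 = (8 - (-3)·1.0000 - (2)·3.0000 - (3)·2.0000) / (-12) = 0.0833
  x2 = (-10 - (2)·3.0000 - (-3)·3.0000 - (-2)·2.0000) / (10) = -0.3000
  x3 = (12 - (2)·3.0000 - (-3)·1.0000 - (-2)·2.0000) / (10) = 1.3000
  x4 = (3 - (4)·3.0000 - (-1)·1.0000 - (-1)·3.0000) / (9) = -0.5556
Iteration 2:
  x1 = (8 - (-3)·-0.3000 - (2)·1.3000 - (3)·-0.5556) / (-12) = -0.5139
  x2 = (-10 - (2)·0.0833 - (-3)·1.3000 - (-2)·-0.5556) / (10) = -0.7378
  x3 = (12 - (2)·0.0833 - (-3)·-0.3000 - (-2)·-0.5556) / (10) = 0.9822
  x4 = (3 - (4)·0.0833 - (-1)·-0.3000 - (-1)·1.3000) / (9) = 0.4074

(-0.5139, -0.7378, 0.9822, 0.4074)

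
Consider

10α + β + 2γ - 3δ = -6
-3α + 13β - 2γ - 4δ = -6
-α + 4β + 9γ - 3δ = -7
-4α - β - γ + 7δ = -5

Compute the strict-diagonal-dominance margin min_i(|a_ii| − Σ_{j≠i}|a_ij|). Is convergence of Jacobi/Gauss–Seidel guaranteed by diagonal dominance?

1

row 1: |10| − (1+2+3) = 4
row 2: |13| − (3+2+4) = 4
row 3: |9| − (1+4+3) = 1
row 4: |7| − (4+1+1) = 1
minimum over rows = 1 → strictly diagonally dominant (convergence guaranteed)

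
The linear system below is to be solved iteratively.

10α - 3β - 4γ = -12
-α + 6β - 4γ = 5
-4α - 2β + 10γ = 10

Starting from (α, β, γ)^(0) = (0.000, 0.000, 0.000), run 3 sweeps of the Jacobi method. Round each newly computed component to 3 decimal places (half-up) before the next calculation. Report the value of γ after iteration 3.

Iteration 1:
  α = (-12 - (-3)·0.000 - (-4)·0.000) / (10) = -1.200
  β = (5 - (-1)·0.000 - (-4)·0.000) / (6) = 0.833
  γ = (10 - (-4)·0.000 - (-2)·0.000) / (10) = 1.000
Iteration 2:
  α = (-12 - (-3)·0.833 - (-4)·1.000) / (10) = -0.550
  β = (5 - (-1)·-1.200 - (-4)·1.000) / (6) = 1.300
  γ = (10 - (-4)·-1.200 - (-2)·0.833) / (10) = 0.687
Iteration 3:
  α = (-12 - (-3)·1.300 - (-4)·0.687) / (10) = -0.535
  β = (5 - (-1)·-0.550 - (-4)·0.687) / (6) = 1.200
  γ = (10 - (-4)·-0.550 - (-2)·1.300) / (10) = 1.040

1.040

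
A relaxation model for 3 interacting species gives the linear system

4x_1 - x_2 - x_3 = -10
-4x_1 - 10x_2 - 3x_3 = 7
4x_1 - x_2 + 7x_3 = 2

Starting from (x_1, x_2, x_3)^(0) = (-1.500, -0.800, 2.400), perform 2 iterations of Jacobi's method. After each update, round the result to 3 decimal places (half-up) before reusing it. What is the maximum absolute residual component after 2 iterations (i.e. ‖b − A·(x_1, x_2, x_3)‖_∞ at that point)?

2.040

Iteration 1:
  x_1 = (-10 - (-1)·-0.800 - (-1)·2.400) / (4) = -2.100
  x_2 = (7 - (-4)·-1.500 - (-3)·2.400) / (-10) = -0.820
  x_3 = (2 - (4)·-1.500 - (-1)·-0.800) / (7) = 1.029
Iteration 2:
  x_1 = (-10 - (-1)·-0.820 - (-1)·1.029) / (4) = -2.448
  x_2 = (7 - (-4)·-2.100 - (-3)·1.029) / (-10) = -0.169
  x_3 = (2 - (4)·-2.100 - (-1)·-0.820) / (7) = 1.369
Residual b − A·x = (0.992, -0.375, 2.040); ∞-norm = 2.040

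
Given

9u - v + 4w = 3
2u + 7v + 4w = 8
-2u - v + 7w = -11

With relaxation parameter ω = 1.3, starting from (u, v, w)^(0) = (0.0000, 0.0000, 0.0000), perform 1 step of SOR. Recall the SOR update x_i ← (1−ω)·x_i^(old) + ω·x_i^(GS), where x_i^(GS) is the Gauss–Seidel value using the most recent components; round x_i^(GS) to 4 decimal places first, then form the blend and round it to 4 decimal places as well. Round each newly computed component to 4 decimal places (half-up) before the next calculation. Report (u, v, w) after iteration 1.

(0.4333, 1.3248, -1.6359)

Iteration 1:
  u: GS value = (3 - (-1)·0.0000 - (4)·0.0000) / (9) = 0.3333;  u ← (1−ω)·0.0000 + ω·0.3333 = 0.4333
  v: GS value = (8 - (2)·0.4333 - (4)·0.0000) / (7) = 1.0191;  v ← (1−ω)·0.0000 + ω·1.0191 = 1.3248
  w: GS value = (-11 - (-2)·0.4333 - (-1)·1.3248) / (7) = -1.2584;  w ← (1−ω)·0.0000 + ω·-1.2584 = -1.6359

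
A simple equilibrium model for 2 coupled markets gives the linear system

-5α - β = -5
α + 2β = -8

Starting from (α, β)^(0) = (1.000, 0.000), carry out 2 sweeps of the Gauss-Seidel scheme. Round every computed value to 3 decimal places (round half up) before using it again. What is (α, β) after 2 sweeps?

Iteration 1:
  α = (-5 - (-1)·0.000) / (-5) = 1.000
  β = (-8 - (1)·1.000) / (2) = -4.500
Iteration 2:
  α = (-5 - (-1)·-4.500) / (-5) = 1.900
  β = (-8 - (1)·1.900) / (2) = -4.950

(1.900, -4.950)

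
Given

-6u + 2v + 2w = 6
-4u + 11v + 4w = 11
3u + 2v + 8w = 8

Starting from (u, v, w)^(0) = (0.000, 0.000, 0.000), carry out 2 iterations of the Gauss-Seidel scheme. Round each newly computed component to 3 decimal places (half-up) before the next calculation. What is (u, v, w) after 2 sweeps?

(-0.383, 0.419, 1.039)

Iteration 1:
  u = (6 - (2)·0.000 - (2)·0.000) / (-6) = -1.000
  v = (11 - (-4)·-1.000 - (4)·0.000) / (11) = 0.636
  w = (8 - (3)·-1.000 - (2)·0.636) / (8) = 1.216
Iteration 2:
  u = (6 - (2)·0.636 - (2)·1.216) / (-6) = -0.383
  v = (11 - (-4)·-0.383 - (4)·1.216) / (11) = 0.419
  w = (8 - (3)·-0.383 - (2)·0.419) / (8) = 1.039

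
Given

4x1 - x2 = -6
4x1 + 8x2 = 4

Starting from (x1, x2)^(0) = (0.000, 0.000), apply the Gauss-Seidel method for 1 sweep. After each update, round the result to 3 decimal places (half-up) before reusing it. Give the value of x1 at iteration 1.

-1.500

Iteration 1:
  x1 = (-6 - (-1)·0.000) / (4) = -1.500
  x2 = (4 - (4)·-1.500) / (8) = 1.250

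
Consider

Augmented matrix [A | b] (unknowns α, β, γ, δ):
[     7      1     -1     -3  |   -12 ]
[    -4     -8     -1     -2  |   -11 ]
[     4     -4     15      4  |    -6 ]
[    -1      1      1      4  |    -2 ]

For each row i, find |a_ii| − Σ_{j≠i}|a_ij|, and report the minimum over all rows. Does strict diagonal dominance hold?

1

row 1: |7| − (1+1+3) = 2
row 2: |-8| − (4+1+2) = 1
row 3: |15| − (4+4+4) = 3
row 4: |4| − (1+1+1) = 1
minimum over rows = 1 → strictly diagonally dominant (convergence guaranteed)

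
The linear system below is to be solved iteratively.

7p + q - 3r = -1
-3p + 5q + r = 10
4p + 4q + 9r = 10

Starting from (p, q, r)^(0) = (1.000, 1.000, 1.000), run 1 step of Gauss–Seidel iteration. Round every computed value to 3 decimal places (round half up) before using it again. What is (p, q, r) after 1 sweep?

(0.143, 1.886, 0.209)

Iteration 1:
  p = (-1 - (1)·1.000 - (-3)·1.000) / (7) = 0.143
  q = (10 - (-3)·0.143 - (1)·1.000) / (5) = 1.886
  r = (10 - (4)·0.143 - (4)·1.886) / (9) = 0.209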